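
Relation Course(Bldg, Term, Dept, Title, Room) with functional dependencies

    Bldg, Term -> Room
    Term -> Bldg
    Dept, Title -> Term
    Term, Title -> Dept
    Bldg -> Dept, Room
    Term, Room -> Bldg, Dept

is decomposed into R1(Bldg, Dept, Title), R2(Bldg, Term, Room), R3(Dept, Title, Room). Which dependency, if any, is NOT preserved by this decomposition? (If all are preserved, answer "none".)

Check Dept, Title → Term: no single fragment contains all of {Term, Dept, Title}, and the restricted closure of {Dept, Title} across the fragments never reaches {Term}.
Bldg, Term → Room is preserved.
Term → Bldg is preserved.
Term, Title → Dept is preserved.
Bldg → Dept, Room is preserved.
Term, Room → Bldg, Dept is preserved.

Dept, Title -> Term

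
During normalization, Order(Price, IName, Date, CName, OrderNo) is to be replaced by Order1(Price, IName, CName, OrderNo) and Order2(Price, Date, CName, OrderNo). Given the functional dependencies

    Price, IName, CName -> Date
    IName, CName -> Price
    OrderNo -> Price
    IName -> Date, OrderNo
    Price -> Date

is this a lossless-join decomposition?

Common attributes: Order1 ∩ Order2 = {Price, CName, OrderNo}.
Closure of {Price, CName, OrderNo}: Price → Date applies, adding Date. So (Price, CName, OrderNo)⁺ = {Price, Date, CName, OrderNo}.
This closure contains every attribute of Order2, so Order1 ∩ Order2 → Order2. The join is lossless.

Yes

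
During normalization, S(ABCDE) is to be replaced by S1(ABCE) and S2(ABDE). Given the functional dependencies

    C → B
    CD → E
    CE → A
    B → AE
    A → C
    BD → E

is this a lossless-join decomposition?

Common attributes: S1 ∩ S2 = {ABE}.
Closure of {ABE}: A → C applies, adding C. So (ABE)⁺ = {ABCE}.
This closure contains every attribute of S1, so S1 ∩ S2 → S1. The join is lossless.

Yes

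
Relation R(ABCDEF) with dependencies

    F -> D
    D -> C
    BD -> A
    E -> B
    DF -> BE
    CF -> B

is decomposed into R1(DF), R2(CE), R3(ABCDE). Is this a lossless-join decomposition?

Chase test. Columns are ABCDEF; row i has aⱼ where attribute j ∈ Ri, else bᵢⱼ.
Initial tableau (one row per fragment):
  row 1: b11 b12 b13 a4 b15 a6
  row 2: b21 b22 a3 b24 a5 b26
  row 3: a1 a2 a3 a4 a5 b36
Rows 1 and 3 agree on D; apply D→C and equate their C entries.
Rows 2 and 3 agree on E; apply E→B and equate their B entries.
No row becomes fully distinguished — the join is lossy.

No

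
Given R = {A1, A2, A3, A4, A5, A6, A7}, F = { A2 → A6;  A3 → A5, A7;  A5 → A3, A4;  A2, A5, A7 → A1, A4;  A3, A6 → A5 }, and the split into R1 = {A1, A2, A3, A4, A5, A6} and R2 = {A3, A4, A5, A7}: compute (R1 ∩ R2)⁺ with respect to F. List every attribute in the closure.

R1 ∩ R2 = {A3, A4, A5}.
A3 → A5, A7 applies, adding A7
Closure: {A3, A4, A5, A7}.

A3, A4, A5, A7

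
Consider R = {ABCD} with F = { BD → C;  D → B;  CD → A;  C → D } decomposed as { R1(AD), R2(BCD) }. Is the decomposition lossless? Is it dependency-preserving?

lossless and dependency-preserving

Lossless test: (D)⁺ = {ABCD}, which contains all of one fragment — lossless.
Dependency preservation: CD → A is not contained in any single fragment, but the restricted closure of its left-hand side across the fragments still reaches the right-hand side; the remaining FDs each lie inside some fragment. All dependencies are preserved.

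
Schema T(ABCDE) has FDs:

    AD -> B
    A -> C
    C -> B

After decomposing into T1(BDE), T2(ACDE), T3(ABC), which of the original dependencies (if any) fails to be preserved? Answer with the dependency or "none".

none

AD → B: restricted closure across fragments reaches B.
A → C lies within T2.
C → B lies within T3.
Every dependency is enforceable on the fragments, so the decomposition is dependency-preserving.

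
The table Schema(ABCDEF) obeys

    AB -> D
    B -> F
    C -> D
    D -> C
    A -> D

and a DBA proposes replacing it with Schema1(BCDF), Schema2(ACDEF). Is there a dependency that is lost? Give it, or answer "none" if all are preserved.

AB → D: restricted closure across fragments reaches D.
B → F lies within Schema1.
C → D lies within Schema1.
D → C lies within Schema1.
A → D lies within Schema2.
Every dependency is enforceable on the fragments, so the decomposition is dependency-preserving.

none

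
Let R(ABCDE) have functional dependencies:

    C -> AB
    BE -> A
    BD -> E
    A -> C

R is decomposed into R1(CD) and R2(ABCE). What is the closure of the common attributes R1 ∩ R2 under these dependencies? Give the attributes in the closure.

ABC

R1 ∩ R2 = {C}.
C → AB applies, adding AB
Closure: {ABC}.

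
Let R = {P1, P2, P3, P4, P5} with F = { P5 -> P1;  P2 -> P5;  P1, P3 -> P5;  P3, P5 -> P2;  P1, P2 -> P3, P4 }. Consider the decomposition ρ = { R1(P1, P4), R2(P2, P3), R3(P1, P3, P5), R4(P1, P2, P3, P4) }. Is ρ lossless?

Yes

Chase test. Columns are P1, P2, P3, P4, P5; row i has aⱼ where attribute j ∈ Ri, else bᵢⱼ.
Initial tableau (one row per fragment):
  row 1: a1 b12 b13 a4 b15
  row 2: b21 a2 a3 b24 b25
  row 3: a1 b32 a3 b34 a5
  row 4: a1 a2 a3 a4 b45
Rows 2 and 4 agree on P2; apply P2→P5 and equate their P5 entries.
Rows 3 and 4 agree on P1, P3; apply P1, P3→P5 and equate their P5 entries.
Rows 2 and 3 agree on P3, P5; apply P3, P5→P2 and equate their P2 entries.
Rows 3 and 4 agree on P1, P2; apply P1, P2→P3, P4 and equate their P3, P4 entries.
Rows 2 and 3 agree on P5; apply P5→P1 and equate their P1 entries.
Rows 2 and 3 agree on P1, P2; apply P1, P2→P3, P4 and equate their P3, P4 entries.
Row 2 is now all distinguished symbols — the join is lossless.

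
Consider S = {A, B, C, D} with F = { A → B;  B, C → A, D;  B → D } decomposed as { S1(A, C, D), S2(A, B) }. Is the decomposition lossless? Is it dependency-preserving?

Lossless test: (A)⁺ = {A, B, D}, which contains all of one fragment — lossless.
Dependency preservation: the restricted closure of {B, C} across the fragments never reaches {A, D}, so B, C → A, D cannot be enforced without a join — not preserved.

lossless but not dependency-preserving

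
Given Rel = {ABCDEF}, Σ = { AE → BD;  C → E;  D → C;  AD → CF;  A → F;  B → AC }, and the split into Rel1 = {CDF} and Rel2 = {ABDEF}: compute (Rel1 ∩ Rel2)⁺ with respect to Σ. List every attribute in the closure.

Rel1 ∩ Rel2 = {DF}.
D → C applies, adding C
C → E applies, adding E
Closure: {CDEF}.

CDEF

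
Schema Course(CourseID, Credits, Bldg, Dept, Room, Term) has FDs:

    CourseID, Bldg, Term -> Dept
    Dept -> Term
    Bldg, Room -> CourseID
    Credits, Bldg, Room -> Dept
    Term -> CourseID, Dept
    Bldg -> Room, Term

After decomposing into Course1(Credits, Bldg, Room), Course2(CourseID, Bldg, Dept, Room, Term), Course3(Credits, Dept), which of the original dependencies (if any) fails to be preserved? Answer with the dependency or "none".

CourseID, Bldg, Term → Dept lies within Course2.
Dept → Term lies within Course2.
Bldg, Room → CourseID lies within Course2.
Credits, Bldg, Room → Dept: restricted closure across fragments reaches Dept.
Term → CourseID, Dept lies within Course2.
Bldg → Room, Term lies within Course2.
Every dependency is enforceable on the fragments, so the decomposition is dependency-preserving.

none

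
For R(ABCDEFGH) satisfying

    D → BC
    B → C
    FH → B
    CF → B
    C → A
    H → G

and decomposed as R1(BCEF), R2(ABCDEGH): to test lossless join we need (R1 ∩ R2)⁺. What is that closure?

R1 ∩ R2 = {BCE}.
C → A applies, adding A
Closure: {ABCE}.

ABCE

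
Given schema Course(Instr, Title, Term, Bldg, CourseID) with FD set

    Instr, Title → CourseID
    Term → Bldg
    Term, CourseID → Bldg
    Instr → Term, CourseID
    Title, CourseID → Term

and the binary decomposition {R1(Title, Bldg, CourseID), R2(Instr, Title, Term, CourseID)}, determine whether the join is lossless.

Yes

Common attributes: R1 ∩ R2 = {Title, CourseID}.
Closure of {Title, CourseID}: Title, CourseID → Term applies, adding Term; Term → Bldg applies, adding Bldg. So (Title, CourseID)⁺ = {Title, Term, Bldg, CourseID}.
This closure contains every attribute of R1, so R1 ∩ R2 → R1. The join is lossless.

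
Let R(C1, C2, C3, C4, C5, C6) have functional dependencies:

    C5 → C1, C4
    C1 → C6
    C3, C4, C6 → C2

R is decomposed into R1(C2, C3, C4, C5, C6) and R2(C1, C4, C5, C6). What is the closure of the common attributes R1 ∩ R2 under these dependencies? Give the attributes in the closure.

R1 ∩ R2 = {C4, C5, C6}.
C5 → C1, C4 applies, adding C1
Closure: {C1, C4, C5, C6}.

C1, C4, C5, C6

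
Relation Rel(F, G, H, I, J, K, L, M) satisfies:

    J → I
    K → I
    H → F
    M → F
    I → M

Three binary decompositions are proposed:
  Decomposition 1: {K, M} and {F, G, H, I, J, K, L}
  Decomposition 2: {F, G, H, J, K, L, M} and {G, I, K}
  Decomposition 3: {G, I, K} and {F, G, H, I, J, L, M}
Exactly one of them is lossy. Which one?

Decomposition 1: common = {K}, closure = {F, I, K, M} → lossless.
Decomposition 2: common = {G, K}, closure = {F, G, I, K, M} → lossless.
Decomposition 3: common = {G, I}, closure = {F, G, I, M} → lossy.

Decomposition 3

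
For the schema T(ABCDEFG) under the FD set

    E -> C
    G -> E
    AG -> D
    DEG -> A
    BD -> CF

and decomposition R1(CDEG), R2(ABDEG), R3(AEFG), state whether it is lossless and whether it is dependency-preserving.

Lossless test (chase): Rows 1 and 2 agree on E; apply E→C and equate their C entries. Rows 1 and 3 agree on E; apply E→C and equate their C entries. Rows 2 and 3 agree on AG; apply AG→D and equate their D entries. Rows 1 and 2 agree on DEG; apply DEG→A and equate their A entries. No row becomes fully distinguished — the join is lossy.
Dependency preservation: the restricted closure of {BD} across the fragments never reaches {CF}, so BD → CF cannot be enforced without a join — not preserved.

lossy and not dependency-preserving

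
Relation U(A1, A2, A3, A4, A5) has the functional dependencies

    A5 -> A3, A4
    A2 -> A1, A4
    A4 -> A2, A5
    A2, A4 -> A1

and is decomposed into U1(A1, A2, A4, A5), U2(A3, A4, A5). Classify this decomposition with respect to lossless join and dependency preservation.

lossless and dependency-preserving

Lossless test: (A4, A5)⁺ = {A1, A2, A3, A4, A5}, which contains all of one fragment — lossless.
Dependency preservation: every FD's attributes lie within a single fragment, so each can be enforced locally — preserved.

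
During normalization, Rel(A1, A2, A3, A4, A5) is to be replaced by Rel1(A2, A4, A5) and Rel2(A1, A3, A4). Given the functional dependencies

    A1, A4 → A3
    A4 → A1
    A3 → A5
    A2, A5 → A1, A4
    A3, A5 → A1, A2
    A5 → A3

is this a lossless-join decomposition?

Yes

Common attributes: Rel1 ∩ Rel2 = {A4}.
Closure of {A4}: A4 → A1 applies, adding A1; A1, A4 → A3 applies, adding A3; A3 → A5 applies, adding A5; A3, A5 → A1, A2 applies, adding A2. So (A4)⁺ = {A1, A2, A3, A4, A5}.
This closure contains every attribute of Rel1, so Rel1 ∩ Rel2 → Rel1. The join is lossless.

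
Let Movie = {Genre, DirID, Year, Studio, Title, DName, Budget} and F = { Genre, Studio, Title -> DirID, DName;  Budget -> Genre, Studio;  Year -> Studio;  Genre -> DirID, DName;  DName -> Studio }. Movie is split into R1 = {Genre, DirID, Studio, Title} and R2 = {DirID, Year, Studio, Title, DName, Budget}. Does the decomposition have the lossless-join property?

No

Common attributes: R1 ∩ R2 = {DirID, Studio, Title}.
No dependency enlarges {DirID, Studio, Title}, so (DirID, Studio, Title)⁺ = {DirID, Studio, Title}.
The closure contains neither all of R1 = {Genre, DirID, Studio, Title} nor all of R2 = {DirID, Year, Studio, Title, DName, Budget}, so the common attributes are not a superkey of either fragment. The join is lossy.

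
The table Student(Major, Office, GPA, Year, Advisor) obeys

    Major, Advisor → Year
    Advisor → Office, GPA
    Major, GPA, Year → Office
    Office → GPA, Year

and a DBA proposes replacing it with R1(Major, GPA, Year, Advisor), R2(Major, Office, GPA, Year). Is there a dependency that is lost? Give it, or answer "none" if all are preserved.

Advisor → Office, GPA

Check Advisor → Office, GPA: no single fragment contains all of {Office, GPA, Advisor}, and the restricted closure of {Advisor} across the fragments never reaches {Office, GPA}.
Major, Advisor → Year is preserved.
Major, GPA, Year → Office is preserved.
Office → GPA, Year is preserved.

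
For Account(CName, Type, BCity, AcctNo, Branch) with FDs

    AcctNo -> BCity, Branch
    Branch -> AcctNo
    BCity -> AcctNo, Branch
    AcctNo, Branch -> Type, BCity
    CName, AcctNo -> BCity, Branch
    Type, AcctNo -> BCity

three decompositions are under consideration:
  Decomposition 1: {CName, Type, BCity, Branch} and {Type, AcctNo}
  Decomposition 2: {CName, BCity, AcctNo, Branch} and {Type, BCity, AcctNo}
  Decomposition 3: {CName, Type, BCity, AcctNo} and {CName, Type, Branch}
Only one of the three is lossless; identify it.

Decomposition 1: common = {Type}, closure = {Type} → lossy.
Decomposition 2: common = {BCity, AcctNo}, closure = {Type, BCity, AcctNo, Branch} → lossless.
Decomposition 3: common = {CName, Type}, closure = {CName, Type} → lossy.

Decomposition 2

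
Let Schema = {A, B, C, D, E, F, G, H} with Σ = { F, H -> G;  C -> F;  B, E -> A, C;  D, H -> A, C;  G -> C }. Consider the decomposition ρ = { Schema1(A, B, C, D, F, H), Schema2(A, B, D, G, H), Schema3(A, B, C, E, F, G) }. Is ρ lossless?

No

Chase test. Columns are A, B, C, D, E, F, G, H; row i has aⱼ where attribute j ∈ Schemai, else bᵢⱼ.
Initial tableau (one row per fragment):
  row 1: a1 a2 a3 a4 b15 a6 b17 a8
  row 2: a1 a2 b23 a4 b25 b26 a7 a8
  row 3: a1 a2 a3 b34 a5 a6 a7 b38
Rows 1 and 2 agree on D, H; apply D, H→A, C and equate their A, C entries.
Rows 1 and 2 agree on C; apply C→F and equate their F entries.
Rows 1 and 2 agree on F, H; apply F, H→G and equate their G entries.
No row becomes fully distinguished — the join is lossy.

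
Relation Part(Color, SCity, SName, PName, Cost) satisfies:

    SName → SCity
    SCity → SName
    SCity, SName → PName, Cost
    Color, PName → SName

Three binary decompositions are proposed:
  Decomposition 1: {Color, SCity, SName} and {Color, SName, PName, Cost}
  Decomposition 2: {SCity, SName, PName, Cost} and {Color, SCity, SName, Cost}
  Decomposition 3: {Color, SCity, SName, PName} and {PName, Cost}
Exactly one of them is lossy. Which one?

Decomposition 3

Decomposition 1: common = {Color, SName}, closure = {Color, SCity, SName, PName, Cost} → lossless.
Decomposition 2: common = {SCity, SName, Cost}, closure = {SCity, SName, PName, Cost} → lossless.
Decomposition 3: common = {PName}, closure = {PName} → lossy.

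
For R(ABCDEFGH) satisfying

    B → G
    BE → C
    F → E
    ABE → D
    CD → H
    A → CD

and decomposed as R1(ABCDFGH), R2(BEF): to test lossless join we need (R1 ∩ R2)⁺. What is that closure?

R1 ∩ R2 = {BF}.
B → G applies, adding G
F → E applies, adding E
BE → C applies, adding C
Closure: {BCEFG}.

BCEFG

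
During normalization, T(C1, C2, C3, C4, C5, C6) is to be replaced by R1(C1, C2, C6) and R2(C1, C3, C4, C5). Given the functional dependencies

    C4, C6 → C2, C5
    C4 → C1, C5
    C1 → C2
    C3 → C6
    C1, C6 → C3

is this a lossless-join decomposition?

Common attributes: R1 ∩ R2 = {C1}.
Closure of {C1}: C1 → C2 applies, adding C2. So (C1)⁺ = {C1, C2}.
The closure contains neither all of R1 = {C1, C2, C6} nor all of R2 = {C1, C3, C4, C5}, so the common attributes are not a superkey of either fragment. The join is lossy.

No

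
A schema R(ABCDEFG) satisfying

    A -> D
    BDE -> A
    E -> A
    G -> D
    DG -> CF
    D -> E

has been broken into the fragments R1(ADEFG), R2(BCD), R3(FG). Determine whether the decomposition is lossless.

No

Chase test. Columns are ABCDEFG; row i has aⱼ where attribute j ∈ Ri, else bᵢⱼ.
Initial tableau (one row per fragment):
  row 1: a1 b12 b13 a4 a5 a6 a7
  row 2: b21 a2 a3 a4 b25 b26 b27
  row 3: b31 b32 b33 b34 b35 a6 a7
Rows 1 and 3 agree on G; apply G→D and equate their D entries.
Rows 1 and 3 agree on DG; apply DG→CF and equate their CF entries.
Rows 1 and 2 agree on D; apply D→E and equate their E entries.
Rows 1 and 3 agree on D; apply D→E and equate their E entries.
Rows 1 and 2 agree on E; apply E→A and equate their A entries.
Rows 1 and 3 agree on E; apply E→A and equate their A entries.
No row becomes fully distinguished — the join is lossy.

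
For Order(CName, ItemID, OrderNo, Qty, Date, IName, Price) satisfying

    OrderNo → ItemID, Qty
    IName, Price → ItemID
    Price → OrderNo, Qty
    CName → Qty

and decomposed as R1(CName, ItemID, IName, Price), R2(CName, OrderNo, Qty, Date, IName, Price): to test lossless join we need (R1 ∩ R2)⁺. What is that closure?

R1 ∩ R2 = {CName, IName, Price}.
IName, Price → ItemID applies, adding ItemID
Price → OrderNo, Qty applies, adding OrderNo, Qty
Closure: {CName, ItemID, OrderNo, Qty, IName, Price}.

CName, ItemID, OrderNo, Qty, IName, Price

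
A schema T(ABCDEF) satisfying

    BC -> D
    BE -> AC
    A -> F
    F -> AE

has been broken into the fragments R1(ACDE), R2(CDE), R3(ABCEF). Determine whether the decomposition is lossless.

No

Chase test. Columns are ABCDEF; row i has aⱼ where attribute j ∈ Ri, else bᵢⱼ.
Initial tableau (one row per fragment):
  row 1: a1 b12 a3 a4 a5 b16
  row 2: b21 b22 a3 a4 a5 b26
  row 3: a1 a2 a3 b34 a5 a6
Rows 1 and 3 agree on A; apply A→F and equate their F entries.
No row becomes fully distinguished — the join is lossy.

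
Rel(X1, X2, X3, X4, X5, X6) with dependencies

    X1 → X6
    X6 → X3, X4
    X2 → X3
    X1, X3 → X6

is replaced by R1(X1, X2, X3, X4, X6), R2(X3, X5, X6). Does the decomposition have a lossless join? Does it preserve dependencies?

Lossless test: (X3, X6)⁺ = {X3, X4, X6}, which is a superkey of neither fragment — lossy.
Dependency preservation: every FD's attributes lie within a single fragment, so each can be enforced locally — preserved.

lossy but dependency-preserving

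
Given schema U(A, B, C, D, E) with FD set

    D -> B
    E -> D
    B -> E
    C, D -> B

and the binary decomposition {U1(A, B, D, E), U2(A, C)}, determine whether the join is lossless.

No

Common attributes: U1 ∩ U2 = {A}.
No dependency enlarges {A}, so (A)⁺ = {A}.
The closure contains neither all of U1 = {A, B, D, E} nor all of U2 = {A, C}, so the common attributes are not a superkey of either fragment. The join is lossy.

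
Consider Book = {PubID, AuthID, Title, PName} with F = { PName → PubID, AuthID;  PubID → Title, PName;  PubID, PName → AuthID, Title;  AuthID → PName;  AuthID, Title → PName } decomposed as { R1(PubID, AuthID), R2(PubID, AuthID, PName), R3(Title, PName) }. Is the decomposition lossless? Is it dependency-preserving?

Lossless test (chase): Rows 2 and 3 agree on PName; apply PName→PubID, AuthID and equate their PubID, AuthID entries. Rows 1 and 2 agree on PubID; apply PubID→Title, PName and equate their Title, PName entries. Rows 1 and 3 agree on PubID; apply PubID→Title, PName and equate their Title, PName entries. Row 1 is now all distinguished symbols — the join is lossless.
Dependency preservation: PubID → Title, PName; PubID, PName → AuthID, Title; AuthID, Title → PName are not contained in any single fragment, but the restricted closure of each left-hand side across the fragments still reaches the right-hand side; the remaining FDs each lie inside some fragment. All dependencies are preserved.

lossless and dependency-preserving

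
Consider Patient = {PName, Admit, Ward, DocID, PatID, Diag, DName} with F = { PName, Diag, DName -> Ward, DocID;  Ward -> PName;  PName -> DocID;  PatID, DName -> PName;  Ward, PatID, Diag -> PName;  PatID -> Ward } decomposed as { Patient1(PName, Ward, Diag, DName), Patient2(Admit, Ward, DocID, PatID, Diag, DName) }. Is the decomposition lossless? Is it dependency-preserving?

lossless but not dependency-preserving

Lossless test: (Ward, Diag, DName)⁺ = {PName, Ward, DocID, Diag, DName}, which contains all of one fragment — lossless.
Dependency preservation: the restricted closure of {PName} across the fragments never reaches {DocID}, so PName → DocID cannot be enforced without a join — not preserved.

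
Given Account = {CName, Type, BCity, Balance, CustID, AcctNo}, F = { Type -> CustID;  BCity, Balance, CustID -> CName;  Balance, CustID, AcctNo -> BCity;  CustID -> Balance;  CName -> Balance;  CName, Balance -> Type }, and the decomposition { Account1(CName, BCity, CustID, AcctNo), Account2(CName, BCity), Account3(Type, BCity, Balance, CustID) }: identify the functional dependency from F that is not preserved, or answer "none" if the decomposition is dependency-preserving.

CName, Balance -> Type

Check CName, Balance → Type: no single fragment contains all of {CName, Type, Balance}, and the restricted closure of {CName, Balance} across the fragments never reaches {Type}.
Type → CustID is preserved.
BCity, Balance, CustID → CName is preserved.
Balance, CustID, AcctNo → BCity is preserved.
CustID → Balance is preserved.
CName → Balance is preserved.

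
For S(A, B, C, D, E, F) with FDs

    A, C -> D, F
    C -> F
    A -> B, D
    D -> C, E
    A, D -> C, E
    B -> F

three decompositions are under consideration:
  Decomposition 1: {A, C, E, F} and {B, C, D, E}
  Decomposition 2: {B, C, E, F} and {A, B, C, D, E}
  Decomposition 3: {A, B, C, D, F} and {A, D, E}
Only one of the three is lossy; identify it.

Decomposition 1

Decomposition 1: common = {C, E}, closure = {C, E, F} → lossy.
Decomposition 2: common = {B, C, E}, closure = {B, C, E, F} → lossless.
Decomposition 3: common = {A, D}, closure = {A, B, C, D, E, F} → lossless.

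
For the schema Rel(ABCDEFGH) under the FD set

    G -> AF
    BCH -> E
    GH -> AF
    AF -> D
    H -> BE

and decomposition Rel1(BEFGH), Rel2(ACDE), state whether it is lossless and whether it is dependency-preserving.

lossy and not dependency-preserving

Lossless test: (E)⁺ = {E}, which is a superkey of neither fragment — lossy.
Dependency preservation: the restricted closure of {G} across the fragments never reaches {AF}, so G → AF cannot be enforced without a join — not preserved.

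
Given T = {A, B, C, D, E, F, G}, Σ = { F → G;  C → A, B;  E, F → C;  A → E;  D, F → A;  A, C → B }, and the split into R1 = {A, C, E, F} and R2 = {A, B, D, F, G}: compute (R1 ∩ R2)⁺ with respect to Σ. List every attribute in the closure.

R1 ∩ R2 = {A, F}.
F → G applies, adding G
A → E applies, adding E
E, F → C applies, adding C
A, C → B applies, adding B
Closure: {A, B, C, E, F, G}.

A, B, C, E, F, G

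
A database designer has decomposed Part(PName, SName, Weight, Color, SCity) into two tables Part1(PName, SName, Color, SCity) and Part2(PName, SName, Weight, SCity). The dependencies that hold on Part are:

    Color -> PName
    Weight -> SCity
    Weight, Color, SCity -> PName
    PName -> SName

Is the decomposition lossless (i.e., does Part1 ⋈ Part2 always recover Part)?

No

Common attributes: Part1 ∩ Part2 = {PName, SName, SCity}.
No dependency enlarges {PName, SName, SCity}, so (PName, SName, SCity)⁺ = {PName, SName, SCity}.
The closure contains neither all of Part1 = {PName, SName, Color, SCity} nor all of Part2 = {PName, SName, Weight, SCity}, so the common attributes are not a superkey of either fragment. The join is lossy.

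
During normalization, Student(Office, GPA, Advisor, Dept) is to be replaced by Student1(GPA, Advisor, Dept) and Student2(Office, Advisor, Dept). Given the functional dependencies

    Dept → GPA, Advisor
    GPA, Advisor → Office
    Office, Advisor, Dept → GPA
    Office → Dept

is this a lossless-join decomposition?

Common attributes: Student1 ∩ Student2 = {Advisor, Dept}.
Closure of {Advisor, Dept}: Dept → GPA, Advisor applies, adding GPA; GPA, Advisor → Office applies, adding Office. So (Advisor, Dept)⁺ = {Office, GPA, Advisor, Dept}.
This closure contains every attribute of Student1, so Student1 ∩ Student2 → Student1. The join is lossless.

Yes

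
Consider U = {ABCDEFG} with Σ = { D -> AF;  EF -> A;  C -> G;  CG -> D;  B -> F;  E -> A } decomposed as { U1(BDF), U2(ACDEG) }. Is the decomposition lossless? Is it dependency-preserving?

Lossless test: (D)⁺ = {ADF}, which is a superkey of neither fragment — lossy.
Dependency preservation: D → AF; EF → A are not contained in any single fragment, but the restricted closure of each left-hand side across the fragments still reaches the right-hand side; the remaining FDs each lie inside some fragment. All dependencies are preserved.

lossy but dependency-preserving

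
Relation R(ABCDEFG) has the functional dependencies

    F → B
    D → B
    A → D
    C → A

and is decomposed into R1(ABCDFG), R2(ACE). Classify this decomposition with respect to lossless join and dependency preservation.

lossy but dependency-preserving

Lossless test: (AC)⁺ = {ABCD}, which is a superkey of neither fragment — lossy.
Dependency preservation: every FD's attributes lie within a single fragment, so each can be enforced locally — preserved.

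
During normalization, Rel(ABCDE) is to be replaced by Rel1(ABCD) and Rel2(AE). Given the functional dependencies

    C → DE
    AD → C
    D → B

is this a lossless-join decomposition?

Common attributes: Rel1 ∩ Rel2 = {A}.
No dependency enlarges {A}, so (A)⁺ = {A}.
The closure contains neither all of Rel1 = {ABCD} nor all of Rel2 = {AE}, so the common attributes are not a superkey of either fragment. The join is lossy.

No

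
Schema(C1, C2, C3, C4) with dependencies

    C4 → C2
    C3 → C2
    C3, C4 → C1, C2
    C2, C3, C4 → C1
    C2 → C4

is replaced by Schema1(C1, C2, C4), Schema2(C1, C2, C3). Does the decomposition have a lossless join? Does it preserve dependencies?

lossless and dependency-preserving

Lossless test: (C1, C2)⁺ = {C1, C2, C4}, which contains all of one fragment — lossless.
Dependency preservation: C3, C4 → C1, C2; C2, C3, C4 → C1 are not contained in any single fragment, but the restricted closure of each left-hand side across the fragments still reaches the right-hand side; the remaining FDs each lie inside some fragment. All dependencies are preserved.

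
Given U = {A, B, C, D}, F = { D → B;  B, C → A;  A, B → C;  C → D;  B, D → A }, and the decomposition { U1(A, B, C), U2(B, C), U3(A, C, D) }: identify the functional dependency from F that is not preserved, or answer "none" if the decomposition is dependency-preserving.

D → B: restricted closure across fragments reaches B.
B, C → A lies within U1.
A, B → C lies within U1.
C → D lies within U3.
B, D → A: restricted closure across fragments reaches A.
Every dependency is enforceable on the fragments, so the decomposition is dependency-preserving.

none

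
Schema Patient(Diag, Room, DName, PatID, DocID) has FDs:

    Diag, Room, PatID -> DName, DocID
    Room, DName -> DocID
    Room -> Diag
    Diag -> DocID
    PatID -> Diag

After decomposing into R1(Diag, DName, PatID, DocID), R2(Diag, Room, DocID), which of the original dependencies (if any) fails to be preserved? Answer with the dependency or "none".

Check Diag, Room, PatID → DName, DocID: no single fragment contains all of {Diag, Room, DName, PatID, DocID}, and the restricted closure of {Diag, Room, PatID} across the fragments never reaches {DName, DocID}.
Room, DName → DocID is preserved.
Room → Diag is preserved.
Diag → DocID is preserved.
PatID → Diag is preserved.

Diag, Room, PatID -> DName, DocID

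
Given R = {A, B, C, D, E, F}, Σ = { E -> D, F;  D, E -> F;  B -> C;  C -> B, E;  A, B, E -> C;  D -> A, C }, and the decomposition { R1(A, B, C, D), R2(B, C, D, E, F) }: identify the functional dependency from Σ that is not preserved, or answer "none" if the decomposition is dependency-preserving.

E → D, F lies within R2.
D, E → F lies within R2.
B → C lies within R1.
C → B, E lies within R2.
A, B, E → C: restricted closure across fragments reaches C.
D → A, C lies within R1.
Every dependency is enforceable on the fragments, so the decomposition is dependency-preserving.

none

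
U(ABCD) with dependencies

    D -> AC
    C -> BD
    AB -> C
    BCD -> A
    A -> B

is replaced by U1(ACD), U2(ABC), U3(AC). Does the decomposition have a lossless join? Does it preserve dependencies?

lossless and dependency-preserving

Lossless test (chase): Rows 1 and 2 agree on C; apply C→BD and equate their BD entries. Rows 1 and 3 agree on C; apply C→BD and equate their BD entries. Row 1 is now all distinguished symbols — the join is lossless.
Dependency preservation: C → BD; BCD → A are not contained in any single fragment, but the restricted closure of each left-hand side across the fragments still reaches the right-hand side; the remaining FDs each lie inside some fragment. All dependencies are preserved.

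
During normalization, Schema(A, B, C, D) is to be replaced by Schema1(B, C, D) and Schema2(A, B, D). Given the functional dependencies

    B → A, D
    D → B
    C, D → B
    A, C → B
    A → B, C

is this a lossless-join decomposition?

Common attributes: Schema1 ∩ Schema2 = {B, D}.
Closure of {B, D}: B → A, D applies, adding A; A → B, C applies, adding C. So (B, D)⁺ = {A, B, C, D}.
This closure contains every attribute of Schema1, so Schema1 ∩ Schema2 → Schema1. The join is lossless.

Yes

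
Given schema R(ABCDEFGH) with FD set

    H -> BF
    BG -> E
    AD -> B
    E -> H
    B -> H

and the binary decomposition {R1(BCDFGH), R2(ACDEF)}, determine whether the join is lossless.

Common attributes: R1 ∩ R2 = {CDF}.
No dependency enlarges {CDF}, so (CDF)⁺ = {CDF}.
The closure contains neither all of R1 = {BCDFGH} nor all of R2 = {ACDEF}, so the common attributes are not a superkey of either fragment. The join is lossy.

No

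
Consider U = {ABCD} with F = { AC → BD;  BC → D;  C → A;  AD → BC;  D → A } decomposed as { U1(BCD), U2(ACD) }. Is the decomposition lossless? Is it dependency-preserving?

Lossless test: (CD)⁺ = {ABCD}, which contains all of one fragment — lossless.
Dependency preservation: AC → BD; AD → BC are not contained in any single fragment, but the restricted closure of each left-hand side across the fragments still reaches the right-hand side; the remaining FDs each lie inside some fragment. All dependencies are preserved.

lossless and dependency-preserving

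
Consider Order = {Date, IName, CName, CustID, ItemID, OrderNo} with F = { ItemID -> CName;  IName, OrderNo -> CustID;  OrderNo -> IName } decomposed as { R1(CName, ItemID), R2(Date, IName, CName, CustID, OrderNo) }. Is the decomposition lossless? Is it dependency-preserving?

lossy but dependency-preserving

Lossless test: (CName)⁺ = {CName}, which is a superkey of neither fragment — lossy.
Dependency preservation: every FD's attributes lie within a single fragment, so each can be enforced locally — preserved.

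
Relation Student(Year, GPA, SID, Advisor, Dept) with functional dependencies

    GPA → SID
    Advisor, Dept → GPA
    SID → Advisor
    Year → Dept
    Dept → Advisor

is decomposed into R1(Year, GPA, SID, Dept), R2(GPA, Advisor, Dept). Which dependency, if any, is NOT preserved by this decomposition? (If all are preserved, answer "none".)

Check SID → Advisor: no single fragment contains all of {SID, Advisor}, and the restricted closure of {SID} across the fragments never reaches {Advisor}.
GPA → SID is preserved.
Advisor, Dept → GPA is preserved.
Year → Dept is preserved.
Dept → Advisor is preserved.

SID → Advisor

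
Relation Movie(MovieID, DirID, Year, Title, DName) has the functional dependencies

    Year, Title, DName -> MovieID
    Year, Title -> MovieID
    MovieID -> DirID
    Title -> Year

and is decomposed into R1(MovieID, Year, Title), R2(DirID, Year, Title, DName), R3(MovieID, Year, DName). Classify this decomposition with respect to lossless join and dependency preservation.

Lossless test (chase): Rows 1 and 2 agree on Year, Title; apply Year, Title→MovieID and equate their MovieID entries. Rows 1 and 2 agree on MovieID; apply MovieID→DirID and equate their DirID entries. Rows 1 and 3 agree on MovieID; apply MovieID→DirID and equate their DirID entries. Row 2 is now all distinguished symbols — the join is lossless.
Dependency preservation: the restricted closure of {MovieID} across the fragments never reaches {DirID}, so MovieID → DirID cannot be enforced without a join — not preserved.

lossless but not dependency-preserving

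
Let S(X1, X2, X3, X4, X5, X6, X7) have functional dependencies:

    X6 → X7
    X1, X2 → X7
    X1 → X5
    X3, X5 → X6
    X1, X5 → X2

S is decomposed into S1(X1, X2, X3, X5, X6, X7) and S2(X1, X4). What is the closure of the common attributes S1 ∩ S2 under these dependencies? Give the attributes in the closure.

X1, X2, X5, X7

S1 ∩ S2 = {X1}.
X1 → X5 applies, adding X5
X1, X5 → X2 applies, adding X2
X1, X2 → X7 applies, adding X7
Closure: {X1, X2, X5, X7}.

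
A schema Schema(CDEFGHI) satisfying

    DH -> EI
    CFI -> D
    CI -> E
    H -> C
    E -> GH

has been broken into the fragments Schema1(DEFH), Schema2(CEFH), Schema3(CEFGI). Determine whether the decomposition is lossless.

Chase test. Columns are CDEFGHI; row i has aⱼ where attribute j ∈ Schemai, else bᵢⱼ.
Initial tableau (one row per fragment):
  row 1: b11 a2 a3 a4 b15 a6 b17
  row 2: a1 b22 a3 a4 b25 a6 b27
  row 3: a1 b32 a3 a4 a5 b36 a7
Rows 1 and 2 agree on H; apply H→C and equate their C entries.
Rows 1 and 2 agree on E; apply E→GH and equate their GH entries.
Rows 1 and 3 agree on E; apply E→GH and equate their GH entries.
No row becomes fully distinguished — the join is lossy.

No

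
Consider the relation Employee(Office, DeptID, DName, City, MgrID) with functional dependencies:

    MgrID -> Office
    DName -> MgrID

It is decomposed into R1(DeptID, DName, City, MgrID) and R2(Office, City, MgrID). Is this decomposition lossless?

Common attributes: R1 ∩ R2 = {City, MgrID}.
Closure of {City, MgrID}: MgrID → Office applies, adding Office. So (City, MgrID)⁺ = {Office, City, MgrID}.
This closure contains every attribute of R2, so R1 ∩ R2 → R2. The join is lossless.

Yes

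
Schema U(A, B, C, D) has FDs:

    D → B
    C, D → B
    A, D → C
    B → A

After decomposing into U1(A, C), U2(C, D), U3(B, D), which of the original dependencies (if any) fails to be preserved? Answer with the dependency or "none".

B → A

Check B → A: no single fragment contains all of {A, B}, and the restricted closure of {B} across the fragments never reaches {A}.
D → B is preserved.
C, D → B is preserved.
A, D → C is preserved.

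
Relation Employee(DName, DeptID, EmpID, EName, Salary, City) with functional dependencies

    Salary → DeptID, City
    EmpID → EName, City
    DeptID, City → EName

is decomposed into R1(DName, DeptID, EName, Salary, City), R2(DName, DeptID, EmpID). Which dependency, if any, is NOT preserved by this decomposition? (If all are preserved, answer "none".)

EmpID → EName, City

Check EmpID → EName, City: no single fragment contains all of {EmpID, EName, City}, and the restricted closure of {EmpID} across the fragments never reaches {EName, City}.
Salary → DeptID, City is preserved.
DeptID, City → EName is preserved.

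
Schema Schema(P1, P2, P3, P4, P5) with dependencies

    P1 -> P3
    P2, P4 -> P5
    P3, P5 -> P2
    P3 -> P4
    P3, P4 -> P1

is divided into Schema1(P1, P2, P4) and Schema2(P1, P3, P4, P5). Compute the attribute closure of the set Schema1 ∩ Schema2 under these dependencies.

Schema1 ∩ Schema2 = {P1, P4}.
P1 → P3 applies, adding P3
Closure: {P1, P3, P4}.

P1, P3, P4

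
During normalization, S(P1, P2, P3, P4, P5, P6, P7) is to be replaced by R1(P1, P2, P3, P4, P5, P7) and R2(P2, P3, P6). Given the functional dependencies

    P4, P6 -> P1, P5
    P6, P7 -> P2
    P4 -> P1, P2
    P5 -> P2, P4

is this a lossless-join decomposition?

No

Common attributes: R1 ∩ R2 = {P2, P3}.
No dependency enlarges {P2, P3}, so (P2, P3)⁺ = {P2, P3}.
The closure contains neither all of R1 = {P1, P2, P3, P4, P5, P7} nor all of R2 = {P2, P3, P6}, so the common attributes are not a superkey of either fragment. The join is lossy.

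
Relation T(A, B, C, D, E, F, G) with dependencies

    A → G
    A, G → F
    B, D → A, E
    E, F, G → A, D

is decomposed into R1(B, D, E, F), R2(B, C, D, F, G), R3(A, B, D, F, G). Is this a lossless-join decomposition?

Chase test. Columns are A, B, C, D, E, F, G; row i has aⱼ where attribute j ∈ Ri, else bᵢⱼ.
Initial tableau (one row per fragment):
  row 1: b11 a2 b13 a4 a5 a6 b17
  row 2: b21 a2 a3 a4 b25 a6 a7
  row 3: a1 a2 b33 a4 b35 a6 a7
Rows 1 and 2 agree on B, D; apply B, D→A, E and equate their A, E entries.
Rows 1 and 3 agree on B, D; apply B, D→A, E and equate their A, E entries.
Rows 1 and 2 agree on A; apply A→G and equate their G entries.
Row 2 is now all distinguished symbols — the join is lossless.

Yes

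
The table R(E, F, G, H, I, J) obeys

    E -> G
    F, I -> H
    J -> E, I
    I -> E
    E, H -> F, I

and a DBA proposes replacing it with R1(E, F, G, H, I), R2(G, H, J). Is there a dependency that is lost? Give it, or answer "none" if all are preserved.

J -> E, I

Check J → E, I: no single fragment contains all of {E, I, J}, and the restricted closure of {J} across the fragments never reaches {E, I}.
E → G is preserved.
F, I → H is preserved.
I → E is preserved.
E, H → F, I is preserved.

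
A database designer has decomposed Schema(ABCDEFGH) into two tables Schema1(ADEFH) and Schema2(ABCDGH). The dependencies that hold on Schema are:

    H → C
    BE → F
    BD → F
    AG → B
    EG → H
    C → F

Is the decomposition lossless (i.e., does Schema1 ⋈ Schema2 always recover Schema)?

No

Common attributes: Schema1 ∩ Schema2 = {ADH}.
Closure of {ADH}: H → C applies, adding C; C → F applies, adding F. So (ADH)⁺ = {ACDFH}.
The closure contains neither all of Schema1 = {ADEFH} nor all of Schema2 = {ABCDGH}, so the common attributes are not a superkey of either fragment. The join is lossy.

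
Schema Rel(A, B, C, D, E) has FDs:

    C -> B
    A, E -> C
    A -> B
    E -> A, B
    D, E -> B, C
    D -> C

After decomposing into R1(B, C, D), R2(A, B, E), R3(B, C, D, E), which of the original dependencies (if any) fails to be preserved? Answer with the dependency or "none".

none

C → B lies within R1.
A, E → C: restricted closure across fragments reaches C.
A → B lies within R2.
E → A, B lies within R2.
D, E → B, C lies within R3.
D → C lies within R1.
Every dependency is enforceable on the fragments, so the decomposition is dependency-preserving.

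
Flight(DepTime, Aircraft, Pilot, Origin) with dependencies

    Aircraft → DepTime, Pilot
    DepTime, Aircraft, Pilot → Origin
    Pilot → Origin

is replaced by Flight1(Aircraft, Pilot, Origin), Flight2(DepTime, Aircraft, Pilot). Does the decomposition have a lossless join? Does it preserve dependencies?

lossless and dependency-preserving

Lossless test: (Aircraft, Pilot)⁺ = {DepTime, Aircraft, Pilot, Origin}, which contains all of one fragment — lossless.
Dependency preservation: DepTime, Aircraft, Pilot → Origin is not contained in any single fragment, but the restricted closure of its left-hand side across the fragments still reaches the right-hand side; the remaining FDs each lie inside some fragment. All dependencies are preserved.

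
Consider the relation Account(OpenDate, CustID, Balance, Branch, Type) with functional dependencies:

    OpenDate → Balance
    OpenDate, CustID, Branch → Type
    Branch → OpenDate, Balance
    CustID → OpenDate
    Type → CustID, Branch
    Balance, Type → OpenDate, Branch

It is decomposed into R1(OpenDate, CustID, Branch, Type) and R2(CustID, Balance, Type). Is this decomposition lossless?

Yes

Common attributes: R1 ∩ R2 = {CustID, Type}.
Closure of {CustID, Type}: CustID → OpenDate applies, adding OpenDate; Type → CustID, Branch applies, adding Branch; OpenDate → Balance applies, adding Balance. So (CustID, Type)⁺ = {OpenDate, CustID, Balance, Branch, Type}.
This closure contains every attribute of R1, so R1 ∩ R2 → R1. The join is lossless.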